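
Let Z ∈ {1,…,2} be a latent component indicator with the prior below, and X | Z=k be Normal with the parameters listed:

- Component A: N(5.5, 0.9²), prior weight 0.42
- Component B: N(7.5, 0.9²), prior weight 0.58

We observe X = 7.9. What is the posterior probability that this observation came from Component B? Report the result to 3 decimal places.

0.978

Apply Bayes' rule: the posterior for each component is proportional to its prior times its likelihood at x.
Evaluate each component's likelihood at the observed value:
  f_A = (1/(0.9·√(2π)))·exp(−(7.9−5.5)²/(2·0.9²)) = 0.443269·exp(-3.55556) = 0.0126622
  f_B = (1/(0.9·√(2π)))·exp(−(7.9−7.5)²/(2·0.9²)) = 0.443269·exp(-0.09877) = 0.401582
Multiply by the mixture weights:
  w_A·f_A = 0.42 × 0.0126622 = 0.00531813
  w_B·f_B = 0.58 × 0.401582 = 0.232918
Denominator: 0.00531813 + 0.232918 = 0.238236
P(Component B | x) = 0.232918 / 0.238236 ≈ 0.978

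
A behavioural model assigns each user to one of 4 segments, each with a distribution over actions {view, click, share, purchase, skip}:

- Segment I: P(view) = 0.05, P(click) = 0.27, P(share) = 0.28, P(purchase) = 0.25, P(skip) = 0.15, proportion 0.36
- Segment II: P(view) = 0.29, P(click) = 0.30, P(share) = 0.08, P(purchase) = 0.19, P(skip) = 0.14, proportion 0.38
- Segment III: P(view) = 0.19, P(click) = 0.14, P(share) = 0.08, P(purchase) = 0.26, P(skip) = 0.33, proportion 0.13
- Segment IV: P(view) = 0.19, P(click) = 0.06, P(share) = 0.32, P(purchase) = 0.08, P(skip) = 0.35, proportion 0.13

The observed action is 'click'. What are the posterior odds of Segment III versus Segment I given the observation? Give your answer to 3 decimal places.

The posterior odds equal the prior odds times the likelihood ratio: (π_i/π_j)·(f_i(x)/f_j(x)).
Evaluate each component's likelihood at the observed value:
  p_I = 0.27
  p_II = 0.3
  p_III = 0.14
  p_IV = 0.06
0.0182 / 0.0972 ≈ 0.187

0.187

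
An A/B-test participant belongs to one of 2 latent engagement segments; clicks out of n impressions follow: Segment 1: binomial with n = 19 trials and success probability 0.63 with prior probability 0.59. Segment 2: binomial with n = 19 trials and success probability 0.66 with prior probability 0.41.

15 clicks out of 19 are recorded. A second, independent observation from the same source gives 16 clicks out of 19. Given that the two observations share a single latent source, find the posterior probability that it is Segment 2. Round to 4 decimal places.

0.6192

Apply Bayes' rule: the posterior for each component is proportional to its prior times its likelihood at x.
Since both observations come from the same component, the likelihood for component k is f_k(x₁)·f_k(x₂).
  f_1 = [C(19,15)·0.63^15·0.37^4 = 3876·0.000977481·0.0187416 = 0.0710066] × [0.0302258] = 0.00214623
  f_2 = [C(19,15)·0.66^15·0.34^4 = 3876·0.00196408·0.0133634 = 0.101732] × [0.04937] = 0.00502252
Prior × likelihood for each component:
  π_1·f_1 = 0.59 × 0.00214623 = 0.00126628
  π_2·f_2 = 0.41 × 0.00502252 = 0.00205923
Marginal: 0.00126628 + 0.00205923 = 0.00332551
So the posterior for Segment 2 is 0.00205923 / 0.00332551 ≈ 0.6192.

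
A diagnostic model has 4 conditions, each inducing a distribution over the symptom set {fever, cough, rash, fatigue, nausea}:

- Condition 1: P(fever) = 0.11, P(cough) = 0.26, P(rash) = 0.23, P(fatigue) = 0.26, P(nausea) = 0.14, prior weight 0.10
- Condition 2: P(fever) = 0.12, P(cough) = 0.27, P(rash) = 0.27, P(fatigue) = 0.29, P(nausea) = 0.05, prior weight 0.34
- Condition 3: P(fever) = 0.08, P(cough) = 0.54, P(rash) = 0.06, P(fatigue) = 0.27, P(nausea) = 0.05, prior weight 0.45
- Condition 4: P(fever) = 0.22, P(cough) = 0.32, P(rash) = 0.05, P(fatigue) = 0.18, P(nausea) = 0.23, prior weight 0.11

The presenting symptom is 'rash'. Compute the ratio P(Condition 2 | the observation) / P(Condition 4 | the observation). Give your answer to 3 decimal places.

16.691

Posterior odds = (π_i f_i(x)) / (π_j f_j(x)); the normalising sum cancels.
Evaluate each component's likelihood at the observed value:
  L_1 = 0.23
  L_2 = 0.27
  L_3 = 0.06
  L_4 = 0.05
Odds = (0.34/0.11) × (0.27/0.05) = 3.09091 × 5.4 ≈ 16.691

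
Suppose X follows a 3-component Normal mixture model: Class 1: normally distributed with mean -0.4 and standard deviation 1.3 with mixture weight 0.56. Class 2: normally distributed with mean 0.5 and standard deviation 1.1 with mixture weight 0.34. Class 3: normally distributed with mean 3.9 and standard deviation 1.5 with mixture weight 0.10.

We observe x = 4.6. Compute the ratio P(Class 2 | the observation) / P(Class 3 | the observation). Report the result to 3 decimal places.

0.005

The posterior odds equal the prior odds times the likelihood ratio: (π_i/π_j)·(f_i(x)/f_j(x)).
Component likelihoods at x = 4.6:
  p_1 = 0.000188248
  p_2 = 0.000348968
  p_3 = 0.238522
Odds = (0.34/0.10) × (0.000348968/0.238522) = 3.4 × 0.00146304 ≈ 0.005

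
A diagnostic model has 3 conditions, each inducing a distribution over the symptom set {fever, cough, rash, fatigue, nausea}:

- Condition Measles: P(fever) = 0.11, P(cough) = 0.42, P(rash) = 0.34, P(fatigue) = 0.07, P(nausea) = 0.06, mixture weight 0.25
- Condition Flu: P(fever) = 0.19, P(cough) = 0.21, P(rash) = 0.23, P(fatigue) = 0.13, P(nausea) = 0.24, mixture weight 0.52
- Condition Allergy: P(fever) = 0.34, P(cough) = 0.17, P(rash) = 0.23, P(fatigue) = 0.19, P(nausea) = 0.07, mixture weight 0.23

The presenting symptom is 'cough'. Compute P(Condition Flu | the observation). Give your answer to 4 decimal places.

Apply Bayes' rule: the posterior for each component is proportional to its prior times its likelihood at x.
Component likelihoods at x = 'cough':
  L_Measles = P(cough | comp) = 0.42
  L_Flu = P(cough | comp) = 0.21
  L_Allergy = P(cough | comp) = 0.17
Weight by the priors:
  w_Measles·L_Measles = 0.25 × 0.42 = 0.105
  w_Flu·L_Flu = 0.52 × 0.21 = 0.1092
  w_Allergy·L_Allergy = 0.23 × 0.17 = 0.0391
Marginal: 0.105 + 0.1092 + 0.0391 = 0.2533
P(Condition Flu | the observation) ≈ 0.4311

0.4311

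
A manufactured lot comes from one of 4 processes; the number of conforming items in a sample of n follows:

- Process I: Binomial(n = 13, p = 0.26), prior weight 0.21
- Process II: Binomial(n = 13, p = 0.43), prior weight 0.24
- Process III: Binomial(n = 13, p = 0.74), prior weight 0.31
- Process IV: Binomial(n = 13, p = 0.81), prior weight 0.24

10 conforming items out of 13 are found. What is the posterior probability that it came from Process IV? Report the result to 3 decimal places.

P(component k | x) = π_k·f_k(x) / marginal(x), where marginal(x) = Σ_j π_j·f_j(x).
Component likelihoods at x = 10 conforming items out of 13:
  p_I = 0.000163604
  p_II = 0.0114466
  p_III = 0.247516
  p_IV = 0.238494
Multiply by the mixture weights:
  π_I·p_I = 0.21 × 0.000163604 = 3.43569e-05
  π_II·p_II = 0.24 × 0.0114466 = 0.00274718
  π_III·p_III = 0.31 × 0.247516 = 0.07673
  π_IV·p_IV = 0.24 × 0.238494 = 0.0572385
Denominator: 3.43569e-05 + 0.00274718 + 0.07673 + 0.0572385 = 0.13675
P(Process IV | the observation) = 0.0572385 / 0.13675 ≈ 0.419

0.419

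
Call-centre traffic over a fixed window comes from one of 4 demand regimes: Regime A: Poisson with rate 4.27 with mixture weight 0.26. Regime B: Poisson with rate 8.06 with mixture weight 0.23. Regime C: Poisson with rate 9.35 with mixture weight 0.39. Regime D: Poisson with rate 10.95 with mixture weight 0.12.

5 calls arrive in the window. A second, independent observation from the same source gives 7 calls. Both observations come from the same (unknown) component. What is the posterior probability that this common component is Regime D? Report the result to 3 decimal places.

Apply Bayes' rule: the posterior for each component is proportional to its prior times its likelihood at x.
Since both observations come from the same component, the likelihood for component k is f_k(x₁)·f_k(x₂).
  L_A = [0.165394] × [0.0718004] = 0.0118754
  L_B = [0.0895531] × [0.138516] = 0.0124046
  L_C = [0.0517873] × [0.107795] = 0.0055824
  L_D = [0.0230338] × [0.0657573] = 0.00151464
Prior × likelihood for each component:
  π_A·L_A = 0.26 × 0.0118754 = 0.0030876
  π_B·L_B = 0.23 × 0.0124046 = 0.00285305
  π_C·L_C = 0.39 × 0.0055824 = 0.00217713
  π_D·L_D = 0.12 × 0.00151464 = 0.000181756
Sum: 0.0030876 + 0.00285305 + 0.00217713 + 0.000181756 = 0.00829954
So the posterior for Regime D is 0.000181756 / 0.00829954 ≈ 0.022.

0.022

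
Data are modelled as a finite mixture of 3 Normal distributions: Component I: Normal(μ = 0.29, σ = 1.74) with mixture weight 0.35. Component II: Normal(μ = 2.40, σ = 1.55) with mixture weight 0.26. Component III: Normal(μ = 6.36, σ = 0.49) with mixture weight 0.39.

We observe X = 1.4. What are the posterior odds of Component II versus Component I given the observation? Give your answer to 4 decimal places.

0.8301

Since P(k|x) ∝ P(Z=k) f_k(x), the posterior odds are P(Z=i) f_i(x) / (P(Z=j) f_j(x)).
Evaluate each component's likelihood at the observed value:
  L_I = 0.187065
  L_II = 0.209023
  L_III = 4.58084e-23
Posterior odds = (P(Z=II)·L_II) / (P(Z=I)·L_I) = (0.26·0.209023) / (0.35·0.187065) = 0.054346 / 0.0654726 ≈ 0.8301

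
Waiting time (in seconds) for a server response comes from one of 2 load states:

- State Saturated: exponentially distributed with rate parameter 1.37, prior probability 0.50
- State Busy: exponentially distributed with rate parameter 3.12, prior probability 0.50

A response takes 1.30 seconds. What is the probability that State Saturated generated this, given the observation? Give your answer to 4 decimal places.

0.8103

By Bayes' theorem, P(k | x) = w_k f_k(x) / Σ_j w_j f_j(x).
Component likelihoods at x = 1.30 seconds:
  p_Saturated = 0.230803
  p_Busy = 0.0540326
Unnormalised posteriors:
  w_Saturated·p_Saturated = 0.50 × 0.230803 = 0.115402
  w_Busy·p_Busy = 0.50 × 0.0540326 = 0.0270163
Sum: 0.115402 + 0.0270163 = 0.142418
Responsibility of State Saturated: 0.115402 / 0.142418 ≈ 0.8103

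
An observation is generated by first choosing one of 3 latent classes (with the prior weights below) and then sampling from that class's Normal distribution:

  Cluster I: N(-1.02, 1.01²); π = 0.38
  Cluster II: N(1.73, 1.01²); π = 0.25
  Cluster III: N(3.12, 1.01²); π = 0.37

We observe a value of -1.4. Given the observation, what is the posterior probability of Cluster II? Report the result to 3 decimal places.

Posterior ∝ prior × likelihood, so P(k | x) ∝ w_k f_k(x); normalise over all components.
Evaluate each component's likelihood at the observed value:
  p_I = (1/(1.01·√(2π)))·exp(−(-1.4−-1.02)²/(2·1.01²)) = 0.394992·exp(-0.07078) = 0.368002
  p_II = (1/(1.01·√(2π)))·exp(−(-1.4−1.73)²/(2·1.01²)) = 0.394992·exp(-4.80193) = 0.00324442
  p_III = (1/(1.01·√(2π)))·exp(−(-1.4−3.12)²/(2·1.01²)) = 0.394992·exp(-10.01392) = 1.76847e-05
Unnormalised posteriors:
  w_I·p_I = 0.38 × 0.368002 = 0.139841
  w_II·p_II = 0.25 × 0.00324442 = 0.000811104
  w_III·p_III = 0.37 × 1.76847e-05 = 6.54335e-06
Normaliser: 0.139841 + 0.000811104 + 6.54335e-06 = 0.140659
So the posterior for Cluster II is 0.000811104 / 0.140659 ≈ 0.006.

0.006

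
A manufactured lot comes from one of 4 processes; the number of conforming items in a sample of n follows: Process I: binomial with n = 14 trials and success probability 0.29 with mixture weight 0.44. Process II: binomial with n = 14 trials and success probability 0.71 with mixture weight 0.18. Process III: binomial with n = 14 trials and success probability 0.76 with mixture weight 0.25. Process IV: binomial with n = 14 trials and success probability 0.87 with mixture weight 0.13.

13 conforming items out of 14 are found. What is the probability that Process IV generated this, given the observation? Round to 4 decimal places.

By Bayes' theorem, P(k | x) = π_k f_k(x) / Σ_j π_j f_j(x).
Component likelihoods at x = 13 conforming items out of 14:
  L_I = 1.01991e-06
  L_II = 0.0473026
  L_III = 0.0948235
  L_IV = 0.297729
Unnormalised posteriors:
  π_I·L_I = 0.44 × 1.01991e-06 = 4.48759e-07
  π_II·L_II = 0.18 × 0.0473026 = 0.00851446
  π_III·L_III = 0.25 × 0.0948235 = 0.0237059
  π_IV·L_IV = 0.13 × 0.297729 = 0.0387048
Marginal: 4.48759e-07 + 0.00851446 + 0.0237059 + 0.0387048 = 0.0709256
P(Process IV | data) ≈ 0.5457

0.5457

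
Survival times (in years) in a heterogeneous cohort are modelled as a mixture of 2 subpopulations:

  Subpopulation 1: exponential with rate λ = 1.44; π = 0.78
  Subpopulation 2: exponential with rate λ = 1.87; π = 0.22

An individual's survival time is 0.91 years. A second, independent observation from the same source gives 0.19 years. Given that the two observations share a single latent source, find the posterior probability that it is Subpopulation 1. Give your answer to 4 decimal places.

0.7714

By Bayes' theorem, P(k | x) = w_k f_k(x) / Σ_j w_j f_j(x).
Since both observations come from the same component, the likelihood for component k is f_k(x₁)·f_k(x₂).
  L_1 = [0.388385] × [1.09532] = 0.425405
  L_2 = [0.341038] × [1.3108] = 0.447033
Prior × likelihood for each component:
  w_1·L_1 = 0.78 × 0.425405 = 0.331816
  w_2·L_2 = 0.22 × 0.447033 = 0.0983472
Marginal: 0.331816 + 0.0983472 = 0.430163
Responsibility of Subpopulation 1: 0.331816 / 0.430163 ≈ 0.7714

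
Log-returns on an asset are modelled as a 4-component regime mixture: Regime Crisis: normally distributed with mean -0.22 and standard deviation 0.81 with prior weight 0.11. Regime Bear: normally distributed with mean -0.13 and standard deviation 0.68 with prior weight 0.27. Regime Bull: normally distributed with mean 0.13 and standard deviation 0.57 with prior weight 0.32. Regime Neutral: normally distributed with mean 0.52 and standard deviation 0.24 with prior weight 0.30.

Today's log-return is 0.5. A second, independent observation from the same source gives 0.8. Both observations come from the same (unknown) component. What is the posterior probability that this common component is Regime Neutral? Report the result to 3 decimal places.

The responsibility of component k is π_k f_k(x) divided by Σ_j π_j f_j(x).
Since both observations come from the same component, the likelihood for component k is f_k(x₁)·f_k(x₂).
  p_Crisis = [(1/(0.81·√(2π)))·exp(−(0.5−-0.22)²/(2·0.81²)) = 0.492521·exp(-0.39506) = 0.331781] × [0.222888] = 0.0739502
  p_Bear = [(1/(0.68·√(2π)))·exp(−(0.5−-0.13)²/(2·0.68²)) = 0.586680·exp(-0.42917) = 0.381956] × [0.230269] = 0.0879528
  p_Bull = [(1/(0.57·√(2π)))·exp(−(0.5−0.13)²/(2·0.57²)) = 0.699899·exp(-0.21068) = 0.566941] × [0.350762] = 0.198861
  p_Neutral = [(1/(0.24·√(2π)))·exp(−(0.5−0.52)²/(2·0.24²)) = 1.662260·exp(-0.00347) = 1.6565] × [0.841661] = 1.39421
Prior × likelihood for each component:
  π_Crisis·p_Crisis = 0.11 × 0.0739502 = 0.00813452
  π_Bear·p_Bear = 0.27 × 0.0879528 = 0.0237473
  π_Bull·p_Bull = 0.32 × 0.198861 = 0.0636356
  π_Neutral·p_Neutral = 0.30 × 1.39421 = 0.418263
Evidence: 0.00813452 + 0.0237473 + 0.0636356 + 0.418263 = 0.51378
So the posterior for Regime Neutral is 0.418263 / 0.51378 ≈ 0.814.

0.814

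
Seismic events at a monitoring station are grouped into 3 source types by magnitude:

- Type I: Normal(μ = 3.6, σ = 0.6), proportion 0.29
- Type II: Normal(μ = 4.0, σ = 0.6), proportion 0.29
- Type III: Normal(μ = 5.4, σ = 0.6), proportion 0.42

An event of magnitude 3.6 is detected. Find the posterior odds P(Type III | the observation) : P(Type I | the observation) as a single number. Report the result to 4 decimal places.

0.0161

Only the two components matter; the odds are (P(Z=i) f_i(x)) / (P(Z=j) f_j(x)).
Normal densities:
  f_I = (1/(0.6·√(2π)))·exp(−(3.6−3.6)²/(2·0.6²)) = 0.664904·exp(-0.00000) = 0.664904
  f_II = (1/(0.6·√(2π)))·exp(−(3.6−4.0)²/(2·0.6²)) = 0.664904·exp(-0.22222) = 0.532413
  f_III = (1/(0.6·√(2π)))·exp(−(3.6−5.4)²/(2·0.6²)) = 0.664904·exp(-4.50000) = 0.00738641
Posterior odds = (P(Z=III)·f_III) / (P(Z=I)·f_I) = (0.42·0.00738641) / (0.29·0.664904) = 0.00310229 / 0.192822 ≈ 0.0161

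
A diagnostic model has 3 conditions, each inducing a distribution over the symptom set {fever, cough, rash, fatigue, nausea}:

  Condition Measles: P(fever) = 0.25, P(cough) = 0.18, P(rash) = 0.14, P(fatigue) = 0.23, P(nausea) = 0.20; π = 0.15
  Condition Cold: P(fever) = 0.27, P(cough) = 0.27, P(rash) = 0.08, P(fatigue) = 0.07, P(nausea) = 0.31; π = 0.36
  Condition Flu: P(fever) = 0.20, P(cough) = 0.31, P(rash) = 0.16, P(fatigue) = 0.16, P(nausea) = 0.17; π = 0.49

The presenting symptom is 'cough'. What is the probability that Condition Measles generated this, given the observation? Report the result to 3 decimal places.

The responsibility of component k is P(Z=k) f_k(x) divided by Σ_j P(Z=j) f_j(x).
Evaluate each component's likelihood at the observed value:
  f_Measles = P(cough | comp) = 0.18
  f_Cold = P(cough | comp) = 0.27
  f_Flu = P(cough | comp) = 0.31
Multiply by the mixture weights:
  P(Z=Measles)·f_Measles = 0.15 × 0.18 = 0.027
  P(Z=Cold)·f_Cold = 0.36 × 0.27 = 0.0972
  P(Z=Flu)·f_Flu = 0.49 × 0.31 = 0.1519
Denominator: 0.027 + 0.0972 + 0.1519 = 0.2761
So the posterior for Condition Measles is 0.027 / 0.2761 ≈ 0.098.

0.098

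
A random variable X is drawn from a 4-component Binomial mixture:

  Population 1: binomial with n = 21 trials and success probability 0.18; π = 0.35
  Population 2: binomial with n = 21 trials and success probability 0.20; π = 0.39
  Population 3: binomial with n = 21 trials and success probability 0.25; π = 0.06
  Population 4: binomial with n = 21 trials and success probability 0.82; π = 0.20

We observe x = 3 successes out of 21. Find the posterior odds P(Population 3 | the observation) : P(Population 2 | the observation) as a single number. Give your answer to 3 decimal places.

0.094

Since P(k|x) ∝ π_k f_k(x), the posterior odds are π_i f_i(x) / (π_j f_j(x)).
Component likelihoods at x = 3 successes out of 21:
  L_1 = C(21,3)·0.18^3·0.82^18 = 1330·0.005832·0.0280963 = 0.217931
  L_2 = C(21,3)·0.20^3·0.80^18 = 1330·0.008·0.0180144 = 0.191673
  L_3 = C(21,3)·0.25^3·0.75^18 = 1330·0.015625·0.00563771 = 0.117159
  L_4 = C(21,3)·0.82^3·0.18^18 = 1330·0.551368·3.93464e-14 = 2.88535e-11
Odds = (0.06/0.39) × (0.117159/0.191673) = 0.153846 × 0.611242 ≈ 0.094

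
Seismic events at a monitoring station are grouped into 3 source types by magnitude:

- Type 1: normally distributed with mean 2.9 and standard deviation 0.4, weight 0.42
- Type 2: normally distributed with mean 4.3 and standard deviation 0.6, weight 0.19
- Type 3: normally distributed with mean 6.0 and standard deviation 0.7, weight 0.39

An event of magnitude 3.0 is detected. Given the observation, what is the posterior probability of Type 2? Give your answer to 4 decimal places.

0.0289

P(component k | x) = w_k·f_k(x) / marginal(x), where marginal(x) = Σ_j w_j·f_j(x).
Normal densities:
  f_1 = 0.96667
  f_2 = 0.0635877
  f_3 = 5.8532e-05
Prior × likelihood for each component:
  w_1·f_1 = 0.42 × 0.96667 = 0.406002
  w_2·f_2 = 0.19 × 0.0635877 = 0.0120817
  w_3·f_3 = 0.39 × 5.8532e-05 = 2.28275e-05
Sum: 0.406002 + 0.0120817 + 2.28275e-05 = 0.418106
Responsibility of Type 2: 0.0120817 / 0.418106 ≈ 0.0289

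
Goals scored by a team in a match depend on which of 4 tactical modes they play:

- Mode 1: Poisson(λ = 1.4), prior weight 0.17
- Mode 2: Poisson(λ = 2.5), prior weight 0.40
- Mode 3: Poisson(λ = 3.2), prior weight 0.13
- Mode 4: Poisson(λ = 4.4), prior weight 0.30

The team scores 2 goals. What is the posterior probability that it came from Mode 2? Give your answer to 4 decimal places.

By Bayes' theorem, P(k | x) = π_k f_k(x) / Σ_j π_j f_j(x).
Evaluate each component's likelihood at the observed value:
  L_1 = 0.241665
  L_2 = 0.256516
  L_3 = 0.208702
  L_4 = 0.118845
Unnormalised posteriors:
  π_1·L_1 = 0.17 × 0.241665 = 0.0410831
  π_2·L_2 = 0.40 × 0.256516 = 0.102606
  π_3·L_3 = 0.13 × 0.208702 = 0.0271313
  π_4·L_4 = 0.30 × 0.118845 = 0.0356534
Evidence: 0.0410831 + 0.102606 + 0.0271313 + 0.0356534 = 0.206474
So the posterior for Mode 2 is 0.102606 / 0.206474 ≈ 0.4969.

0.4969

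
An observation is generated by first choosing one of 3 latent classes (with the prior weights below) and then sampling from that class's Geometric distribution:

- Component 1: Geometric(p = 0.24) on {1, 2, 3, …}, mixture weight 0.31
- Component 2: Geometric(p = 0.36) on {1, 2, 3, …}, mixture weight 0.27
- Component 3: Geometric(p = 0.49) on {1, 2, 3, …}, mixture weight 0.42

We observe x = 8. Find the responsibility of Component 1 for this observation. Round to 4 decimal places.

By Bayes' theorem, P(k | x) = π_k f_k(x) / Σ_j π_j f_j(x).
Evaluate each component's likelihood at the observed value:
  p_1 = 0.0351485
  p_2 = 0.015833
  p_3 = 0.00439731
Unnormalised posteriors:
  π_1·p_1 = 0.31 × 0.0351485 = 0.010896
  π_2·p_2 = 0.27 × 0.015833 = 0.0042749
  π_3·p_3 = 0.42 × 0.00439731 = 0.00184687
Marginal: 0.010896 + 0.0042749 + 0.00184687 = 0.0170178
P(Component 1 | the observation) ≈ 0.6403

0.6403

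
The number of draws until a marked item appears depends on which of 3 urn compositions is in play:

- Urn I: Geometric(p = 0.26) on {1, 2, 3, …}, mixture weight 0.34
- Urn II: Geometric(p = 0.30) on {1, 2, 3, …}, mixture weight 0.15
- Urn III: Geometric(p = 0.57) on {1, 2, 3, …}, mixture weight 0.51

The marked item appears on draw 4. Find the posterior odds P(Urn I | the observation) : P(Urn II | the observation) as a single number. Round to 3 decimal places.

Posterior odds = (π_i f_i(x)) / (π_j f_j(x)); the normalising sum cancels.
Evaluate each component's likelihood at the observed value:
  L_I = 0.26·(1−0.26)^3 = 0.26·0.405224 = 0.105358
  L_II = 0.30·(1−0.30)^3 = 0.30·0.343 = 0.1029
  L_III = 0.57·(1−0.57)^3 = 0.57·0.079507 = 0.045319
Odds = (0.34/0.15) × (0.105358/0.1029) = 2.26667 × 1.02389 ≈ 2.321

2.321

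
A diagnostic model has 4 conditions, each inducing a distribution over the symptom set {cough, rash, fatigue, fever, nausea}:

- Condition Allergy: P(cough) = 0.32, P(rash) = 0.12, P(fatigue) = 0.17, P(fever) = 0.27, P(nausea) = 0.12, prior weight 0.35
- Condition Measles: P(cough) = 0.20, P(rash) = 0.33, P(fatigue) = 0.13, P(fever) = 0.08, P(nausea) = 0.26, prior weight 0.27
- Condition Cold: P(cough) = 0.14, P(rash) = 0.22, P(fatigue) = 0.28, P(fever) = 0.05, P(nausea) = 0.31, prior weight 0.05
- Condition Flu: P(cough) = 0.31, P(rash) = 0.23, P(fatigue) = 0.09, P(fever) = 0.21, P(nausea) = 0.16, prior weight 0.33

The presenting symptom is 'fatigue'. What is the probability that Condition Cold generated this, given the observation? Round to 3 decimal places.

Apply Bayes' rule: the posterior for each component is proportional to its prior times its likelihood at x.
Categorical probabilities:
  p_Allergy = P(fatigue | comp) = 0.17
  p_Measles = P(fatigue | comp) = 0.13
  p_Cold = P(fatigue | comp) = 0.28
  p_Flu = P(fatigue | comp) = 0.09
Weight by the priors:
  π_Allergy·p_Allergy = 0.35 × 0.17 = 0.0595
  π_Measles·p_Measles = 0.27 × 0.13 = 0.0351
  π_Cold·p_Cold = 0.05 × 0.28 = 0.014
  π_Flu·p_Flu = 0.33 × 0.09 = 0.0297
Evidence: 0.0595 + 0.0351 + 0.014 + 0.0297 = 0.1383
So the posterior for Condition Cold is 0.014 / 0.1383 ≈ 0.101.

0.101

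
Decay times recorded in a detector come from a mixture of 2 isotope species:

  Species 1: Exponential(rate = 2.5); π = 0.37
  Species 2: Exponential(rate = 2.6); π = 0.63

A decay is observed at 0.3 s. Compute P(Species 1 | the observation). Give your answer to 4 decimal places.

0.3679

Apply Bayes' rule: the posterior for each component is proportional to its prior times its likelihood at x.
Evaluate each component's likelihood at the observed value:
  f_1 = 1.18092
  f_2 = 1.19186
Weight by the priors:
  π_1·f_1 = 0.37 × 1.18092 = 0.436939
  π_2·f_2 = 0.63 × 1.19186 = 0.750869
Sum: 0.436939 + 0.750869 = 1.18781
P(Species 1 | the observation) ≈ 0.3679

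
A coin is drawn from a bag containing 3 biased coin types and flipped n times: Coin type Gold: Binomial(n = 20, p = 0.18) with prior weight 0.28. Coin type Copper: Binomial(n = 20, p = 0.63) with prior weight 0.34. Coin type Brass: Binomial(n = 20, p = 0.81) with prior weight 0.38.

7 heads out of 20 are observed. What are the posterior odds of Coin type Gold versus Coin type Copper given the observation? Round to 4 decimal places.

3.9825

Posterior odds = (π_i f_i(x)) / (π_j f_j(x)); the normalising sum cancels.
Evaluate each component's likelihood at the observed value:
  p_Gold = C(20,7)·0.18^7·0.82^13 = 77520·6.1222e-06·0.0757844 = 0.0359668
  p_Copper = C(20,7)·0.63^7·0.37^13 = 77520·0.0393898·2.43569e-06 = 0.00743738
  p_Brass = C(20,7)·0.81^7·0.19^13 = 77520·0.228768·4.2053e-10 = 7.45771e-06
0.0100707 / 0.00252871 ≈ 3.9825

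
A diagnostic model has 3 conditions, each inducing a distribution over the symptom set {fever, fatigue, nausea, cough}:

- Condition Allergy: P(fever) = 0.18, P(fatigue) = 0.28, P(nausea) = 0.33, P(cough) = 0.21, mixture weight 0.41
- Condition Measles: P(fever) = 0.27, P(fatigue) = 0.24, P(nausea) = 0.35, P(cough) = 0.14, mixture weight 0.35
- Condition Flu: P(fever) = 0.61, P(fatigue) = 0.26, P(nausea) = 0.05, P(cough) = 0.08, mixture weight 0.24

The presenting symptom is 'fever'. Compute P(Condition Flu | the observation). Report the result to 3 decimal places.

0.465

P(component k | x) = P(Z=k)·f_k(x) / marginal(x), where marginal(x) = Σ_j P(Z=j)·f_j(x).
Evaluate each component's likelihood at the observed value:
  p_Allergy = P(fever | comp) = 0.18
  p_Measles = P(fever | comp) = 0.27
  p_Flu = P(fever | comp) = 0.61
Prior × likelihood for each component:
  P(Z=Allergy)·p_Allergy = 0.41 × 0.18 = 0.0738
  P(Z=Measles)·p_Measles = 0.35 × 0.27 = 0.0945
  P(Z=Flu)·p_Flu = 0.24 × 0.61 = 0.1464
Denominator: 0.0738 + 0.0945 + 0.1464 = 0.3147
Responsibility of Condition Flu: 0.1464 / 0.3147 ≈ 0.465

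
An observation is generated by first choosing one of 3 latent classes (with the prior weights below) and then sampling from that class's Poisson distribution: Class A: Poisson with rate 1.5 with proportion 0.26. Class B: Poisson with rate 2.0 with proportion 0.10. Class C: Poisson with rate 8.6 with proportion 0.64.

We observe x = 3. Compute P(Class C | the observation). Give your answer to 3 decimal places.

Apply Bayes' rule: the posterior for each component is proportional to its prior times its likelihood at x.
Component likelihoods at x = 3:
  f_A = 0.125511
  f_B = 0.180447
  f_C = 0.0195169
Weight by the priors:
  π_A·f_A = 0.26 × 0.125511 = 0.0326328
  π_B·f_B = 0.10 × 0.180447 = 0.0180447
  π_C·f_C = 0.64 × 0.0195169 = 0.0124908
Normaliser: 0.0326328 + 0.0180447 + 0.0124908 = 0.0631683
Responsibility of Class C: 0.0124908 / 0.0631683 ≈ 0.198

0.198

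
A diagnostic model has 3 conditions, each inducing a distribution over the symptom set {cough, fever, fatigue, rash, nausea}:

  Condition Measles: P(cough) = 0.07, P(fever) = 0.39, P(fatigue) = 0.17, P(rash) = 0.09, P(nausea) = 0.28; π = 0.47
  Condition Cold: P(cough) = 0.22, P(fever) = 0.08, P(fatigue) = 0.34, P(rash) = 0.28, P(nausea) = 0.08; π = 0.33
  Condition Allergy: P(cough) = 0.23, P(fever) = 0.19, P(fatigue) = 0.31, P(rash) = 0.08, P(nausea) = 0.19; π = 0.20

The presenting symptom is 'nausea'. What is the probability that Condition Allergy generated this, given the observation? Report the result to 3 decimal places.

0.194

By Bayes' theorem, P(k | x) = P(Z=k) f_k(x) / Σ_j P(Z=j) f_j(x).
Evaluate each component's likelihood at the observed value:
  L_Measles = P(nausea | comp) = 0.28
  L_Cold = P(nausea | comp) = 0.08
  L_Allergy = P(nausea | comp) = 0.19
Unnormalised posteriors:
  P(Z=Measles)·L_Measles = 0.47 × 0.28 = 0.1316
  P(Z=Cold)·L_Cold = 0.33 × 0.08 = 0.0264
  P(Z=Allergy)·L_Allergy = 0.20 × 0.19 = 0.038
Normaliser: 0.1316 + 0.0264 + 0.038 = 0.196
So the posterior for Condition Allergy is 0.038 / 0.196 ≈ 0.194.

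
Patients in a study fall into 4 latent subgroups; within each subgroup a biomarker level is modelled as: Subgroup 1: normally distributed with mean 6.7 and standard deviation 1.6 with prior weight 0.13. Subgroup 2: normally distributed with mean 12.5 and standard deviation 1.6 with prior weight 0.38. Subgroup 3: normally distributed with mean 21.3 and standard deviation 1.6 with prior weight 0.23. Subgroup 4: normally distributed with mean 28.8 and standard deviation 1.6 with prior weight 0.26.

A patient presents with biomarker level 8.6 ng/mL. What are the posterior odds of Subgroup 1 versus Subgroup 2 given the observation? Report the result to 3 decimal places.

The posterior odds equal the prior odds times the likelihood ratio: (π_i/π_j)·(f_i(x)/f_j(x)).
Normal densities:
  p_1 = (1/(1.6·√(2π)))·exp(−(8.6−6.7)²/(2·1.6²)) = 0.249339·exp(-0.70508) = 0.123191
  p_2 = (1/(1.6·√(2π)))·exp(−(8.6−12.5)²/(2·1.6²)) = 0.249339·exp(-2.97070) = 0.0127829
  p_3 = (1/(1.6·√(2π)))·exp(−(8.6−21.3)²/(2·1.6²)) = 0.249339·exp(-31.50195) = 5.19596e-15
  p_4 = (1/(1.6·√(2π)))·exp(−(8.6−28.8)²/(2·1.6²)) = 0.249339·exp(-79.69531) = 6.10317e-36
0.0160148 / 0.00485751 ≈ 3.297

3.297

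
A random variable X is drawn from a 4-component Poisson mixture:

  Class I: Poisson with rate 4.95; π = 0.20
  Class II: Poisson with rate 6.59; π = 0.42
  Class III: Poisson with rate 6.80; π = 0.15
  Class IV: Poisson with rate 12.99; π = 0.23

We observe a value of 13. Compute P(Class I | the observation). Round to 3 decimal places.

P(component k | x) = P(Z=k)·f_k(x) / marginal(x), where marginal(x) = Σ_j P(Z=j)·f_j(x).
Component likelihoods at x = 13:
  f_I = 0.00121851
  f_II = 0.00975505
  f_III = 0.0118887
  f_IV = 0.109939
Unnormalised posteriors:
  P(Z=I)·f_I = 0.20 × 0.00121851 = 0.000243702
  P(Z=II)·f_II = 0.42 × 0.00975505 = 0.00409712
  P(Z=III)·f_III = 0.15 × 0.0118887 = 0.0017833
  P(Z=IV)·f_IV = 0.23 × 0.109939 = 0.0252861
Evidence: 0.000243702 + 0.00409712 + 0.0017833 + 0.0252861 = 0.0314102
P(Class I | x) ≈ 0.008

0.008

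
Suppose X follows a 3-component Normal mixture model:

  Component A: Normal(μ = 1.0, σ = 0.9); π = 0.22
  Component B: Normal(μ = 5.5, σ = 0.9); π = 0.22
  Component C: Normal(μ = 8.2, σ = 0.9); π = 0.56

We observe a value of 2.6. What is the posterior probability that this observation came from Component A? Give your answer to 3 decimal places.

0.974

Posterior ∝ prior × likelihood, so P(k | x) ∝ w_k f_k(x); normalise over all components.
Component likelihoods at x = 2.6:
  f_A = (1/(0.9·√(2π)))·exp(−(2.6−1.0)²/(2·0.9²)) = 0.443269·exp(-1.58025) = 0.0912799
  f_B = (1/(0.9·√(2π)))·exp(−(2.6−5.5)²/(2·0.9²)) = 0.443269·exp(-5.19136) = 0.00246655
  f_C = (1/(0.9·√(2π)))·exp(−(2.6−8.2)²/(2·0.9²)) = 0.443269·exp(-19.35802) = 1.73614e-09
Unnormalised posteriors:
  w_A·f_A = 0.22 × 0.0912799 = 0.0200816
  w_B·f_B = 0.22 × 0.00246655 = 0.00054264
  w_C·f_C = 0.56 × 1.73614e-09 = 9.72237e-10
Normaliser: 0.0200816 + 0.00054264 + 9.72237e-10 = 0.0206242
P(Component A | the observation) = 0.0200816 / 0.0206242 ≈ 0.974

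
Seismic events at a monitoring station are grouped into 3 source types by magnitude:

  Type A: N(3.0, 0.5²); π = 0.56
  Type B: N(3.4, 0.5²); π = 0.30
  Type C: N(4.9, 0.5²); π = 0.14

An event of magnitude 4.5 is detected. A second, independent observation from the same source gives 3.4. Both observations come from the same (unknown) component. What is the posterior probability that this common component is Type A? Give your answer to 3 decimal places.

0.140

Apply Bayes' rule: the posterior for each component is proportional to its prior times its likelihood at x.
Since both observations come from the same component, the likelihood for component k is f_k(x₁)·f_k(x₂).
  f_A = [0.0088637] × [0.579383] = 0.00513548
  f_B = [0.0709492] × [0.797885] = 0.0566093
  f_C = [0.579383] × [0.0088637] = 0.00513548
Multiply by the mixture weights:
  π_A·f_A = 0.56 × 0.00513548 = 0.00287587
  π_B·f_B = 0.30 × 0.0566093 = 0.0169828
  π_C·f_C = 0.14 × 0.00513548 = 0.000718967
Normaliser: 0.00287587 + 0.0169828 + 0.000718967 = 0.0205776
P(Type A | data) ≈ 0.140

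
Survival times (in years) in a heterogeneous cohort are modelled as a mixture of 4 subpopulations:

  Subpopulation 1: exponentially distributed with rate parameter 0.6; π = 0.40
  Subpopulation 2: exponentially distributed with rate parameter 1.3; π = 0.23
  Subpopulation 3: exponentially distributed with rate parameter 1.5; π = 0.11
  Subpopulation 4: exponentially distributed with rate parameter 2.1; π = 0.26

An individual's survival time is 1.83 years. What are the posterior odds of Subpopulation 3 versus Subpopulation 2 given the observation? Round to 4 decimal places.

0.3827

Since P(k|x) ∝ P(Z=k) f_k(x), the posterior odds are P(Z=i) f_i(x) / (P(Z=j) f_j(x)).
Exponential densities:
  f_1 = 0.6·e^(−0.6·1.83) = 0.6·e^(−1.0980) = 0.200122
  f_2 = 1.3·e^(−1.3·1.83) = 1.3·e^(−2.3790) = 0.120436
  f_3 = 1.5·e^(−1.5·1.83) = 1.5·e^(−2.7450) = 0.0963725
  f_4 = 2.1·e^(−2.1·1.83) = 2.1·e^(−3.8430) = 0.0450014
Odds = (0.11/0.23) × (0.0963725/0.120436) = 0.478261 × 0.800196 ≈ 0.3827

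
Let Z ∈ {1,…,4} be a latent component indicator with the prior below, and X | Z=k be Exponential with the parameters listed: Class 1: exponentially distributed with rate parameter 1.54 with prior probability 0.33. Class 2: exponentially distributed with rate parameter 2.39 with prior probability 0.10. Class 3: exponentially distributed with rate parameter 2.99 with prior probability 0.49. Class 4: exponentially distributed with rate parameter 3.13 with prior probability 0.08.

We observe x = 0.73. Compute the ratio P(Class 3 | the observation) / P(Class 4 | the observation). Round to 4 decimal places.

Only the two components matter; the odds are (π_i f_i(x)) / (π_j f_j(x)).
Component likelihoods at x = 0.73:
  f_1 = 0.500365
  f_2 = 0.417527
  f_3 = 0.337083
  f_4 = 0.318585
Posterior odds = (π_3·f_3) / (π_4·f_4) = (0.49·0.337083) / (0.08·0.318585) = 0.165171 / 0.0254868 ≈ 6.4806

6.4806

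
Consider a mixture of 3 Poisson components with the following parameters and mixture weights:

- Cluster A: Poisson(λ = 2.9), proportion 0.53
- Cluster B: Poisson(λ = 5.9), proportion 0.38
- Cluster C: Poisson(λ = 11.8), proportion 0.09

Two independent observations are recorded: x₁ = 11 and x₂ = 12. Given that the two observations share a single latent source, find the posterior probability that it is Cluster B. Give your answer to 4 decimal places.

0.0629

The responsibility of component k is w_k f_k(x) divided by Σ_j w_j f_j(x).
Since both observations come from the same component, the likelihood for component k is f_k(x₁)·f_k(x₂).
  p_A = [e^(−2.9)·2.9^11/11! = 0.000168178] × [4.06429e-05] = 6.83523e-09
  p_B = [e^(−5.9)·5.9^11/11! = 0.0206956] × [0.0101754] = 0.000210586
  p_C = [e^(−11.8)·11.8^11/11! = 0.11611] × [0.114175] = 0.013257
Prior × likelihood for each component:
  w_A·p_A = 0.53 × 6.83523e-09 = 3.62267e-09
  w_B·p_B = 0.38 × 0.000210586 = 8.00225e-05
  w_C·p_C = 0.09 × 0.013257 = 0.00119313
Marginal: 3.62267e-09 + 8.00225e-05 + 0.00119313 = 0.00127315
So the posterior for Cluster B is 8.00225e-05 / 0.00127315 ≈ 0.0629.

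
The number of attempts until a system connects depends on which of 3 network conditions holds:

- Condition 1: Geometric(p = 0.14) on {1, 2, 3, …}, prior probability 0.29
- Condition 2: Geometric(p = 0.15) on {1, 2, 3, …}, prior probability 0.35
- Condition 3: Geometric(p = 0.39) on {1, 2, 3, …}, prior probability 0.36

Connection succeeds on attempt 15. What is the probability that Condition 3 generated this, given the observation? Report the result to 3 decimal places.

P(component k | x) = w_k·f_k(x) / marginal(x), where marginal(x) = Σ_j w_j·f_j(x).
Evaluate each component's likelihood at the observed value:
  f_1 = 0.0169475
  f_2 = 0.0154155
  f_3 = 0.000385196
Multiply by the mixture weights:
  w_1·f_1 = 0.29 × 0.0169475 = 0.00491478
  w_2·f_2 = 0.35 × 0.0154155 = 0.00539541
  w_3·f_3 = 0.36 × 0.000385196 = 0.000138671
Denominator: 0.00491478 + 0.00539541 + 0.000138671 = 0.0104489
P(Condition 3 | 15) ≈ 0.013

0.013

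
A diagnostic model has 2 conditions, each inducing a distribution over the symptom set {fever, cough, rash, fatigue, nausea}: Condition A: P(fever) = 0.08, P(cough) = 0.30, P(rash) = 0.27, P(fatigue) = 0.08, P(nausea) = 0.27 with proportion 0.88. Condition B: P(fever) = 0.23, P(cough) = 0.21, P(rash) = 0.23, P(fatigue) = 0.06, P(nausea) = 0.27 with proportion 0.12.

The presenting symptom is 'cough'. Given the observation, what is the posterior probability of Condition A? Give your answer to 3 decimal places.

P(component k | x) = π_k·f_k(x) / marginal(x), where marginal(x) = Σ_j π_j·f_j(x).
Categorical probabilities:
  p_A = P(cough | comp) = 0.30
  p_B = P(cough | comp) = 0.21
Unnormalised posteriors:
  π_A·p_A = 0.88 × 0.3 = 0.264
  π_B·p_B = 0.12 × 0.21 = 0.0252
Evidence: 0.264 + 0.0252 = 0.2892
So the posterior for Condition A is 0.264 / 0.2892 ≈ 0.913.

0.913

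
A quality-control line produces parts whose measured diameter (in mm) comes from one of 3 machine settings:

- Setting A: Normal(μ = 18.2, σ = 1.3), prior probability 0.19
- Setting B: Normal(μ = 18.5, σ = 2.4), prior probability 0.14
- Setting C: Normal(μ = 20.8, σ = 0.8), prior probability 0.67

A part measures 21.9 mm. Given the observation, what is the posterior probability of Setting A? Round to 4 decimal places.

0.0073

By Bayes' theorem, P(k | x) = w_k f_k(x) / Σ_j w_j f_j(x).
Component likelihoods at x = 21.9 mm:
  f_A = (1/(1.3·√(2π)))·exp(−(21.9−18.2)²/(2·1.3²)) = 0.306879·exp(-4.05030) = 0.00534497
  f_B = (1/(2.4·√(2π)))·exp(−(21.9−18.5)²/(2·2.4²)) = 0.166226·exp(-1.00347) = 0.0609391
  f_C = (1/(0.8·√(2π)))·exp(−(21.9−20.8)²/(2·0.8²)) = 0.498678·exp(-0.94531) = 0.193765
Unnormalised posteriors:
  w_A·f_A = 0.19 × 0.00534497 = 0.00101555
  w_B·f_B = 0.14 × 0.0609391 = 0.00853148
  w_C·f_C = 0.67 × 0.193765 = 0.129823
Normaliser: 0.00101555 + 0.00853148 + 0.129823 = 0.13937
Responsibility of Setting A: 0.00101555 / 0.13937 ≈ 0.0073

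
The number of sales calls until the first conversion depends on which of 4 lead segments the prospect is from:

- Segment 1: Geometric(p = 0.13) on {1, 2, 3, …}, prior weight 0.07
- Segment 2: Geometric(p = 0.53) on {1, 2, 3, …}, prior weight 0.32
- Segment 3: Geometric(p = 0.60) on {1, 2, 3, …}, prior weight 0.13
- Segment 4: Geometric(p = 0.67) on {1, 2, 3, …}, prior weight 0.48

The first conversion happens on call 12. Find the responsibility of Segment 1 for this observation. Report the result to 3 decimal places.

By Bayes' theorem, P(k | x) = w_k f_k(x) / Σ_j w_j f_j(x).
Component likelihoods at x = 12:
  L_1 = 0.13·(1−0.13)^11 = 0.13·0.216128 = 0.0280967
  L_2 = 0.53·(1−0.53)^11 = 0.53·0.000247216 = 0.000131024
  L_3 = 0.60·(1−0.60)^11 = 0.60·4.1943e-05 = 2.51658e-05
  L_4 = 0.67·(1−0.67)^11 = 0.67·5.05421e-06 = 3.38632e-06
Weight by the priors:
  w_1·L_1 = 0.07 × 0.0280967 = 0.00196677
  w_2·L_2 = 0.32 × 0.000131024 = 4.19278e-05
  w_3·L_3 = 0.13 × 2.51658e-05 = 3.27156e-06
  w_4·L_4 = 0.48 × 3.38632e-06 = 1.62543e-06
Marginal: 0.00196677 + 4.19278e-05 + 3.27156e-06 + 1.62543e-06 = 0.00201359
So the posterior for Segment 1 is 0.00196677 / 0.00201359 ≈ 0.977.

0.977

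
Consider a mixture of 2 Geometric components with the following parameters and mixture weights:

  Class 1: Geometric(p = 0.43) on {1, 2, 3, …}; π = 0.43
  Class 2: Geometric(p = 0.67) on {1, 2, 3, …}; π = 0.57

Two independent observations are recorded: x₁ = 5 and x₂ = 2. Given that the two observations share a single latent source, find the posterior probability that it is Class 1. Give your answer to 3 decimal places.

The responsibility of component k is w_k f_k(x) divided by Σ_j w_j f_j(x).
Since both observations come from the same component, the likelihood for component k is f_k(x₁)·f_k(x₂).
  f_1 = [0.0453908] × [0.2451] = 0.0111253
  f_2 = [0.00794567] × [0.2211] = 0.00175679
Weight by the priors:
  w_1·f_1 = 0.43 × 0.0111253 = 0.00478387
  w_2·f_2 = 0.57 × 0.00175679 = 0.00100137
Evidence: 0.00478387 + 0.00100137 = 0.00578524
Responsibility of Class 1: 0.00478387 / 0.00578524 ≈ 0.827

0.827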